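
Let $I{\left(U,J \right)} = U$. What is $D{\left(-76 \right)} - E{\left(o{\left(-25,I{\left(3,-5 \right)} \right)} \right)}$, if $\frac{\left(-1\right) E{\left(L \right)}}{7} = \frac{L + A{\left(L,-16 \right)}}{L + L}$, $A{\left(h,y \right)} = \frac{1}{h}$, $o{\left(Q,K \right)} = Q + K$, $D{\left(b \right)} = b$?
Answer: $- \frac{70173}{968} \approx -72.493$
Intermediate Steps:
$o{\left(Q,K \right)} = K + Q$
$E{\left(L \right)} = - \frac{7 \left(L + \frac{1}{L}\right)}{2 L}$ ($E{\left(L \right)} = - 7 \frac{L + \frac{1}{L}}{L + L} = - 7 \frac{L + \frac{1}{L}}{2 L} = - \frac{7 \left(L + \frac{1}{L}\right)}{2 L}$)
$D{\left(-76 \right)} - E{\left(o{\left(-25,I{\left(3,-5 \right)} \right)} \right)} = -76 - \left(- \frac{7}{2} - \frac{7}{2 \left(3 - 25\right)^{2}}\right) = -76 - \left(- \frac{7}{2} - \frac{7}{2 \cdot 484}\right) = -76 - \left(- \frac{7}{2} - \frac{7}{968}\right) = -76 - - \frac{3395}{968} = -76 + \frac{3395}{968} = - \frac{70173}{968}$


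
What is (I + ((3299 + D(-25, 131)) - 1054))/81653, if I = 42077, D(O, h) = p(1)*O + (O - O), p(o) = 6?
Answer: 44172/81653 ≈ 0.54097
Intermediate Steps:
D(O, h) = 6*O (D(O, h) = 6*O + (O - O) = 6*O + 0 = 6*O)
(I + ((3299 + D(-25, 131)) - 1054))/81653 = (42077 + ((3299 + 6*(-25)) - 1054))/81653 = (42077 + ((3299 - 150) - 1054))*(1/81653) = (42077 + (3149 - 1054))*(1/81653) = (42077 + 2095)*(1/81653) = 44172*(1/81653) = 44172/81653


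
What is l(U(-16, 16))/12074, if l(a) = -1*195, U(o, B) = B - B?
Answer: -195/12074 ≈ -0.016150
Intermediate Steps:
U(o, B) = 0
l(a) = -195
l(U(-16, 16))/12074 = -195/12074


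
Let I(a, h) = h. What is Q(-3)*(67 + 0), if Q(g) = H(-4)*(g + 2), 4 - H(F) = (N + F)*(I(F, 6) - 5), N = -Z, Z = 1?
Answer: -603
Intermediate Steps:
N = -1 (N = -1*1 = -1)
H(F) = 5 - F (H(F) = 4 - (-1 + F)*(6 - 5) = 4 - (-1 + F) = 4 + (1 - F) = 5 - F)
Q(g) = 18 + 9*g (Q(g) = (5 - 1*(-4))*(g + 2) = (5 + 4)*(2 + g) = 9*(2 + g) = 18 + 9*g)
Q(-3)*(67 + 0) = (18 + 9*(-3))*(67 + 0) = (18 - 27)*67 = -9*67 = -603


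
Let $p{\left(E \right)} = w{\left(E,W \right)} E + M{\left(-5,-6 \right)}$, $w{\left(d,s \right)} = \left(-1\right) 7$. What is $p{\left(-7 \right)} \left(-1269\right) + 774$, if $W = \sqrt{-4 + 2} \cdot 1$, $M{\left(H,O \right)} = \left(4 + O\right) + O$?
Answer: $-51255$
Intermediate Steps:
$M{\left(H,O \right)} = 4 + 2 O$
$W = i \sqrt{2}$ ($W = \sqrt{-2} \cdot 1 = i \sqrt{2} \cdot 1 = i \sqrt{2} \approx 1.4142 i$)
$w{\left(d,s \right)} = -7$
$p{\left(E \right)} = -8 - 7 E$ ($p{\left(E \right)} = - 7 E + \left(4 + 2 \left(-6\right)\right) = - 7 E + \left(4 - 12\right) = - 7 E - 8 = -8 - 7 E$)
$p{\left(-7 \right)} \left(-1269\right) + 774 = \left(-8 - -49\right) \left(-1269\right) + 774 = \left(-8 + 49\right) \left(-1269\right) + 774 = 41 \left(-1269\right) + 774 = -52029 + 774 = -51255$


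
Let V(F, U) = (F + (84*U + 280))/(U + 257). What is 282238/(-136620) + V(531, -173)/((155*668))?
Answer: -744424259/360070704 ≈ -2.0674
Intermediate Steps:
V(F, U) = (280 + F + 84*U)/(257 + U) (V(F, U) = (F + (280 + 84*U))/(257 + U) = (280 + F + 84*U)/(257 + U))
282238/(-136620) + V(531, -173)/((155*668)) = 282238/(-136620) + ((280 + 531 + 84*(-173))/(257 - 173))/((155*668)) = 282238*(-1/136620) + ((280 + 531 - 14532)/84)/103540 = -12829/6210 + ((1/84)*(-13721))*(1/103540) = -12829/6210 - 13721/84*1/103540 = -12829/6210 - 13721/8697360 = -744424259/360070704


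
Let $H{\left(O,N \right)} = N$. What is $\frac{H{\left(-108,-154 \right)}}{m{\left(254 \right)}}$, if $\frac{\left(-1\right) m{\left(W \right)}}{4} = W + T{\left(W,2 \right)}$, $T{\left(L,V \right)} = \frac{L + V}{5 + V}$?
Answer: $\frac{539}{4068} \approx 0.1325$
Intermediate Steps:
$T{\left(L,V \right)} = \frac{L + V}{5 + V}$
$m{\left(W \right)} = - \frac{8}{7} - \frac{32 W}{7}$ ($m{\left(W \right)} = - 4 \left(W + \frac{W + 2}{5 + 2}\right) = - 4 \left(W + \frac{2 + W}{7}\right) = - 4 \left(W + \left(\frac{2}{7} + \frac{W}{7}\right)\right) = - 4 \left(\frac{2}{7} + \frac{8 W}{7}\right) = - \frac{8}{7} - \frac{32 W}{7}$)
$\frac{H{\left(-108,-154 \right)}}{m{\left(254 \right)}} = - \frac{154}{- \frac{8}{7} - \frac{8128}{7}} = - \frac{154}{- \frac{8136}{7}} = \left(-154\right) \left(- \frac{7}{8136}\right) = \frac{539}{4068}$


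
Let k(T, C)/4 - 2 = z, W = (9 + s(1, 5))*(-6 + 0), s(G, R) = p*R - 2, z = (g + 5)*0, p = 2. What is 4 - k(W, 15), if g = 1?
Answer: -4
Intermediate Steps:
z = 0 (z = (1 + 5)*0 = 6*0 = 0)
s(G, R) = -2 + 2*R (s(G, R) = 2*R - 2 = -2 + 2*R)
W = -102 (W = (9 + (-2 + 2*5))*(-6 + 0) = (9 + (-2 + 10))*(-6) = (9 + 8)*(-6) = 17*(-6) = -102)
k(T, C) = 8 (k(T, C) = 8 + 4*0 = 8 + 0 = 8)
4 - k(W, 15) = 4 - 1*8 = 4 - 8 = -4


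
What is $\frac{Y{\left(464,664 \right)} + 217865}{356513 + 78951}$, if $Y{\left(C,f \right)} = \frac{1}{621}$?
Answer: $\frac{67647083}{135211572} \approx 0.50031$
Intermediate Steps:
$Y{\left(C,f \right)} = \frac{1}{621}$
$\frac{Y{\left(464,664 \right)} + 217865}{356513 + 78951} = \frac{\frac{1}{621} + 217865}{356513 + 78951} = \frac{135294166}{621 \cdot 435464} = \frac{135294166}{621} \cdot \frac{1}{435464} = \frac{67647083}{135211572}$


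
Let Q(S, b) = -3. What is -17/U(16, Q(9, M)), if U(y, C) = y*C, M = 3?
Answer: 17/48 ≈ 0.35417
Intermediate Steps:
U(y, C) = C*y
-17/U(16, Q(9, M)) = -17/((-3*16)) = -17/(-48) = -17*(-1/48) = 17/48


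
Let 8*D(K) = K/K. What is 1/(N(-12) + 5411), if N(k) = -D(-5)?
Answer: 8/43287 ≈ 0.00018481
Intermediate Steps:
D(K) = 1/8 (D(K) = (K/K)/8 = (1/8)*1 = 1/8)
N(k) = -1/8 (N(k) = -1*1/8 = -1/8)
1/(N(-12) + 5411) = 1/(-1/8 + 5411) = 1/(43287/8) = 8/43287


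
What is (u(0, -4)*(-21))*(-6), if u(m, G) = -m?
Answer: 0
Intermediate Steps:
(u(0, -4)*(-21))*(-6) = (-1*0*(-21))*(-6) = (0*(-21))*(-6) = 0*(-6) = 0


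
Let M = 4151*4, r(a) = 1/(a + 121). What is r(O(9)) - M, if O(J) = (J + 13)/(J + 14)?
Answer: -46574197/2805 ≈ -16604.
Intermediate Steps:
O(J) = (13 + J)/(14 + J)
r(a) = 1/(121 + a)
M = 16604
r(O(9)) - M = 1/(121 + (13 + 9)/(14 + 9)) - 1*16604 = 1/(121 + 22/23) - 16604 = 1/(2805/23) - 16604 = 23/2805 - 16604 = -46574197/2805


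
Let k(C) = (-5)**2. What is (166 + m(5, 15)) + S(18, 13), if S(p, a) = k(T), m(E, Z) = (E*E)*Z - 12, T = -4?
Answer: 554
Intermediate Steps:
m(E, Z) = -12 + Z*E**2 (m(E, Z) = E**2*Z - 12 = Z*E**2 - 12 = -12 + Z*E**2)
k(C) = 25
S(p, a) = 25
(166 + m(5, 15)) + S(18, 13) = (166 + (-12 + 15*5**2)) + 25 = (166 + (-12 + 15*25)) + 25 = (166 + (-12 + 375)) + 25 = (166 + 363) + 25 = 529 + 25 = 554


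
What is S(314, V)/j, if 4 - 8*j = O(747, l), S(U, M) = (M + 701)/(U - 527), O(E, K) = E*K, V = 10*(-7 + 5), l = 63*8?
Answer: 454/6682591 ≈ 6.7938e-5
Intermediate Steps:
l = 504
V = -20 (V = 10*(-2) = -20)
S(U, M) = (701 + M)/(-527 + U)
j = -94121/2 (j = ½ - 747*504/8 = ½ - ⅛*376488 = ½ - 47061 = -94121/2 ≈ -47061.)
S(314, V)/j = ((701 - 20)/(-527 + 314))/(-94121/2) = (681/(-213))*(-2/94121) = -1/213*681*(-2/94121) = -227/71*(-2/94121) = 454/6682591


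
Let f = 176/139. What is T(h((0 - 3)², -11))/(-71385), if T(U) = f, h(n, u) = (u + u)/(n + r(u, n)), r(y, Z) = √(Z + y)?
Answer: -176/9922515 ≈ -1.7737e-5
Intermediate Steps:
h(n, u) = 2*u/(n + √(n + u)) (h(n, u) = (u + u)/(n + √(n + u)) = (2*u)/(n + √(n + u)) = 2*u/(n + √(n + u)))
f = 176/139 (f = 176*(1/139) = 176/139 ≈ 1.2662)
T(U) = 176/139
T(h((0 - 3)², -11))/(-71385) = (176/139)/(-71385) = (176/139)*(-1/71385) = -176/9922515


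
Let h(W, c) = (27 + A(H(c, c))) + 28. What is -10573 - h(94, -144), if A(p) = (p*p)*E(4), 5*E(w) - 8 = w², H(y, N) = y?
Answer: -550804/5 ≈ -1.1016e+5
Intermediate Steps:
E(w) = 8/5 + w²/5
A(p) = 24*p²/5 (A(p) = (p*p)*(8/5 + (⅕)*4²) = p²*(8/5 + (⅕)*16) = p²*(8/5 + 16/5) = p²*(24/5) = 24*p²/5)
h(W, c) = 55 + 24*c²/5 (h(W, c) = (27 + 24*c²/5) + 28 = 55 + 24*c²/5)
-10573 - h(94, -144) = -10573 - (55 + (24/5)*(-144)²) = -10573 - (55 + (24/5)*20736) = -10573 - (55 + 497664/5) = -10573 - 1*497939/5 = -10573 - 497939/5 = -550804/5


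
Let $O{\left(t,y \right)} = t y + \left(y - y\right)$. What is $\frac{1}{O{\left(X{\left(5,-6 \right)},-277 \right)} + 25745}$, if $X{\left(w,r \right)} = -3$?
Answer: $\frac{1}{26576} \approx 3.7628 \cdot 10^{-5}$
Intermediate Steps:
$O{\left(t,y \right)} = t y$ ($O{\left(t,y \right)} = t y + 0 = t y$)
$\frac{1}{O{\left(X{\left(5,-6 \right)},-277 \right)} + 25745} = \frac{1}{\left(-3\right) \left(-277\right) + 25745} = \frac{1}{831 + 25745} = \frac{1}{26576}$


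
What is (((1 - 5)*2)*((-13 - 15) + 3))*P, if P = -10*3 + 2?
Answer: -5600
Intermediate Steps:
P = -28 (P = -2*15 + 2 = -30 + 2 = -28)
(((1 - 5)*2)*((-13 - 15) + 3))*P = (((1 - 5)*2)*((-13 - 15) + 3))*(-28) = ((-4*2)*(-28 + 3))*(-28) = -8*(-25)*(-28) = 200*(-28) = -5600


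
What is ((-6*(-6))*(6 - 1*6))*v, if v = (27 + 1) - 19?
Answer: 0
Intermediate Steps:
v = 9 (v = 28 - 19 = 9)
((-6*(-6))*(6 - 1*6))*v = ((-6*(-6))*(6 - 1*6))*9 = (36*(6 - 6))*9 = (36*0)*9 = 0*9 = 0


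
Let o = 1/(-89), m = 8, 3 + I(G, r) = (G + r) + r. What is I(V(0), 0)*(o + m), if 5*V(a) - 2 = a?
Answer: -9243/445 ≈ -20.771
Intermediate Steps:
V(a) = 2/5 + a/5
I(G, r) = -3 + G + 2*r (I(G, r) = -3 + ((G + r) + r) = -3 + (G + 2*r) = -3 + G + 2*r)
o = -1/89 ≈ -0.011236
I(V(0), 0)*(o + m) = (-3 + (2/5 + (1/5)*0) + 2*0)*(-1/89 + 8) = (-3 + (2/5 + 0) + 0)*(711/89) = (-3 + 2/5 + 0)*(711/89) = -13/5*711/89 = -9243/445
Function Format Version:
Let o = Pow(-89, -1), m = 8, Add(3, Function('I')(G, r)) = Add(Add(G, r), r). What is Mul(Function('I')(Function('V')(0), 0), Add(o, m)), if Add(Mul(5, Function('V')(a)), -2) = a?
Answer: Rational(-9243, 445) ≈ -20.771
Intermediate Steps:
Function('V')(a) = Add(Rational(2, 5), Mul(Rational(1, 5), a))
Function('I')(G, r) = Add(-3, G, Mul(2, r)) (Function('I')(G, r) = Add(-3, Add(Add(G, r), r)) = Add(-3, Add(G, Mul(2, r))) = Add(-3, G, Mul(2, r)))
o = Rational(-1, 89) ≈ -0.011236
Mul(Function('I')(Function('V')(0), 0), Add(o, m)) = Mul(Add(-3, Add(Rational(2, 5), Mul(Rational(1, 5), 0)), Mul(2, 0)), Add(Rational(-1, 89), 8)) = Mul(Add(-3, Add(Rational(2, 5), 0), 0), Rational(711, 89)) = Mul(Add(-3, Rational(2, 5), 0), Rational(711, 89)) = Mul(Rational(-13, 5), Rational(711, 89)) = Rational(-9243, 445)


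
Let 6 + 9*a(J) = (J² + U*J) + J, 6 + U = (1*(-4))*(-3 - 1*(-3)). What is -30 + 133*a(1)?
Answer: -1600/9 ≈ -177.78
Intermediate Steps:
U = -6 (U = -6 + (1*(-4))*(-3 - 1*(-3)) = -6 - 4*(-3 + 3) = -6 - 4*0 = -6 + 0 = -6)
a(J) = -⅔ - 5*J/9 + J²/9 (a(J) = -⅔ + ((J² - 6*J) + J)/9 = -⅔ + (J² - 5*J)/9 = -⅔ + (-5*J/9 + J²/9) = -⅔ - 5*J/9 + J²/9)
-30 + 133*a(1) = -30 + 133*(-⅔ - 5/9*1 + (⅑)*1²) = -30 + 133*(-⅔ - 5/9 + (⅑)*1) = -30 + 133*(-⅔ - 5/9 + ⅑) = -30 + 133*(-10/9) = -30 - 1330/9 = -1600/9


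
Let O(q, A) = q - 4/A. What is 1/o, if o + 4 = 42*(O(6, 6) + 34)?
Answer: 1/1648 ≈ 0.00060680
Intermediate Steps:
o = 1648 (o = -4 + 42*((6 - 4/6) + 34) = -4 + 42*((6 - 4*⅙) + 34) = -4 + 42*((6 - ⅔) + 34) = -4 + 42*(16/3 + 34) = -4 + 42*(118/3) = -4 + 1652 = 1648)
1/o = 1/1648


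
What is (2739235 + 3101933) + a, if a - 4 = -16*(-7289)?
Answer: 5957796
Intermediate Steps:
a = 116628 (a = 4 - 16*(-7289) = 4 + 116624 = 116628)
(2739235 + 3101933) + a = (2739235 + 3101933) + 116628 = 5841168 + 116628 = 5957796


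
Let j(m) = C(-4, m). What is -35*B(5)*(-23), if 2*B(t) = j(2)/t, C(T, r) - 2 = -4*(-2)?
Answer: 805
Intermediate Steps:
C(T, r) = 10 (C(T, r) = 2 - 4*(-2) = 2 + 8 = 10)
j(m) = 10
B(t) = 5/t (B(t) = (10/t)/2 = 5/t)
-35*B(5)*(-23) = -175/5*(-23) = -35*1*(-23) = -35*(-23) = 805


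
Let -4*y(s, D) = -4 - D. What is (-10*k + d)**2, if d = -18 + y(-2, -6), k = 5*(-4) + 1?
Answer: 117649/4 ≈ 29412.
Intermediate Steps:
k = -19 (k = -20 + 1 = -19)
y(s, D) = 1 + D/4 (y(s, D) = -(-4 - D)/4 = 1 + D/4)
d = -37/2 (d = -18 + (1 + (1/4)*(-6)) = -18 + (1 - 3/2) = -18 - 1/2 = -37/2 ≈ -18.500)
(-10*k + d)**2 = (-10*(-19) - 37/2)**2 = (190 - 37/2)**2 = (343/2)**2 = 117649/4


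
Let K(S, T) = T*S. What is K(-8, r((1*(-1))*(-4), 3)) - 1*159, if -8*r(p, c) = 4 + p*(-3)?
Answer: -167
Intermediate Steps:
r(p, c) = -½ + 3*p/8 (r(p, c) = -(4 + p*(-3))/8 = -(4 - 3*p)/8 = -½ + 3*p/8)
K(S, T) = S*T
K(-8, r((1*(-1))*(-4), 3)) - 1*159 = -8*(-½ + 3*((1*(-1))*(-4))/8) - 1*159 = -8*(-½ + 3*(-1*(-4))/8) - 159 = -8*(-½ + (3/8)*4) - 159 = -8*(-½ + 3/2) - 159 = -8*1 - 159 = -8 - 159 = -167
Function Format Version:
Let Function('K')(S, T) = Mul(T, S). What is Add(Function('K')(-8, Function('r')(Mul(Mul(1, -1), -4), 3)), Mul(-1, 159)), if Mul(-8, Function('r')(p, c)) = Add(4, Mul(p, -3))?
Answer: -167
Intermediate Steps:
Function('r')(p, c) = Add(Rational(-1, 2), Mul(Rational(3, 8), p)) (Function('r')(p, c) = Mul(Rational(-1, 8), Add(4, Mul(p, -3))) = Mul(Rational(-1, 8), Add(4, Mul(-3, p))) = Add(Rational(-1, 2), Mul(Rational(3, 8), p)))
Function('K')(S, T) = Mul(S, T)
Add(Function('K')(-8, Function('r')(Mul(Mul(1, -1), -4), 3)), Mul(-1, 159)) = Add(Mul(-8, Add(Rational(-1, 2), Mul(Rational(3, 8), Mul(Mul(1, -1), -4)))), Mul(-1, 159)) = Add(Mul(-8, Add(Rational(-1, 2), Mul(Rational(3, 8), Mul(-1, -4)))), -159) = Add(Mul(-8, Add(Rational(-1, 2), Mul(Rational(3, 8), 4))), -159) = Add(Mul(-8, Add(Rational(-1, 2), Rational(3, 2))), -159) = Add(Mul(-8, 1), -159) = Add(-8, -159) = -167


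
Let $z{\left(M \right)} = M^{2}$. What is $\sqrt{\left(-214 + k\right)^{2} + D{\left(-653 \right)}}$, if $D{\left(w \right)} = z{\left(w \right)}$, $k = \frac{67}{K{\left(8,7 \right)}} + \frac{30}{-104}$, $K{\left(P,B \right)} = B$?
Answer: $\frac{\sqrt{62050270153}}{364} \approx 684.34$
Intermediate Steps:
$k = \frac{3379}{364}$ ($k = \frac{67}{7} + \frac{30}{-104} = 67 \cdot \frac{1}{7} + 30 \left(- \frac{1}{104}\right) = \frac{67}{7} - \frac{15}{52} = \frac{3379}{364} \approx 9.283$)
$D{\left(w \right)} = w^{2}$
$\sqrt{\left(-214 + k\right)^{2} + D{\left(-653 \right)}} = \sqrt{\left(-214 + \frac{3379}{364}\right)^{2} + \left(-653\right)^{2}} = \sqrt{\left(- \frac{74517}{364}\right)^{2} + 426409} = \sqrt{\frac{5552783289}{132496} + 426409} = \sqrt{\frac{62050270153}{132496}} = \frac{\sqrt{62050270153}}{364}$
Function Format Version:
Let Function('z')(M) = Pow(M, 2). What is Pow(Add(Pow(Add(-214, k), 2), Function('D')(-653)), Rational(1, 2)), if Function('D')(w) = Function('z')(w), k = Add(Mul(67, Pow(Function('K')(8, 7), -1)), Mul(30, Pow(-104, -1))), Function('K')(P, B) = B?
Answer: Mul(Rational(1, 364), Pow(62050270153, Rational(1, 2))) ≈ 684.34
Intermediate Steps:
k = Rational(3379, 364) (k = Add(Mul(67, Pow(7, -1)), Mul(30, Pow(-104, -1))) = Add(Mul(67, Rational(1, 7)), Mul(30, Rational(-1, 104))) = Add(Rational(67, 7), Rational(-15, 52)) = Rational(3379, 364) ≈ 9.2830)
Function('D')(w) = Pow(w, 2)
Pow(Add(Pow(Add(-214, k), 2), Function('D')(-653)), Rational(1, 2)) = Pow(Add(Pow(Add(-214, Rational(3379, 364)), 2), Pow(-653, 2)), Rational(1, 2)) = Pow(Add(Pow(Rational(-74517, 364), 2), 426409), Rational(1, 2)) = Pow(Add(Rational(5552783289, 132496), 426409), Rational(1, 2)) = Pow(Rational(62050270153, 132496), Rational(1, 2)) = Mul(Rational(1, 364), Pow(62050270153, Rational(1, 2)))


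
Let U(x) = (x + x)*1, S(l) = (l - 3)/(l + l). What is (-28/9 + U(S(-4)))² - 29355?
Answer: -38041679/1296 ≈ -29353.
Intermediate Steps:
S(l) = (-3 + l)/(2*l) (S(l) = (-3 + l)/((2*l)) = (-3 + l)*(1/(2*l)) = (-3 + l)/(2*l))
U(x) = 2*x (U(x) = (2*x)*1 = 2*x)
(-28/9 + U(S(-4)))² - 29355 = (-28/9 + 2*((½)*(-3 - 4)/(-4)))² - 29355 = (-28*⅑ + 2*((½)*(-¼)*(-7)))² - 29355 = (-28/9 + 2*(7/8))² - 29355 = (-28/9 + 7/4)² - 29355 = (-49/36)² - 29355 = 2401/1296 - 29355 = -38041679/1296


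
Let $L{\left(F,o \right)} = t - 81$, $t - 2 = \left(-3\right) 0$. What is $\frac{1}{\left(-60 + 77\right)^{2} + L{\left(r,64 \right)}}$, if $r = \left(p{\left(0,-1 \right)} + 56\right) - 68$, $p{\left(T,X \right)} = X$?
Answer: $\frac{1}{210} \approx 0.0047619$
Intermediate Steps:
$r = -13$ ($r = \left(-1 + 56\right) - 68 = 55 - 68 = -13$)
$t = 2$ ($t = 2 - 0 = 2 + 0 = 2$)
$L{\left(F,o \right)} = -79$ ($L{\left(F,o \right)} = 2 - 81 = -79$)
$\frac{1}{\left(-60 + 77\right)^{2} + L{\left(r,64 \right)}} = \frac{1}{\left(-60 + 77\right)^{2} - 79} = \frac{1}{17^{2} - 79} = \frac{1}{289 - 79} = \frac{1}{210}$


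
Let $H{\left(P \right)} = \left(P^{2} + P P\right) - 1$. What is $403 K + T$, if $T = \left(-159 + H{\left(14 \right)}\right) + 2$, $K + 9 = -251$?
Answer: $-104546$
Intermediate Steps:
$K = -260$ ($K = -9 - 251 = -260$)
$H{\left(P \right)} = -1 + 2 P^{2}$ ($H{\left(P \right)} = \left(P^{2} + P^{2}\right) - 1 = 2 P^{2} - 1 = -1 + 2 P^{2}$)
$T = 234$ ($T = \left(-159 - \left(1 - 2 \cdot 14^{2}\right)\right) + 2 = \left(-159 + \left(-1 + 2 \cdot 196\right)\right) + 2 = \left(-159 + \left(-1 + 392\right)\right) + 2 = \left(-159 + 391\right) + 2 = 232 + 2 = 234$)
$403 K + T = 403 \left(-260\right) + 234 = -104780 + 234 = -104546$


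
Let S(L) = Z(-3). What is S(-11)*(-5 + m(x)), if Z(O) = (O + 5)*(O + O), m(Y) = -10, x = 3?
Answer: 180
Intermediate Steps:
Z(O) = 2*O*(5 + O) (Z(O) = (5 + O)*(2*O) = 2*O*(5 + O))
S(L) = -12 (S(L) = 2*(-3)*(5 - 3) = 2*(-3)*2 = -12)
S(-11)*(-5 + m(x)) = -12*(-5 - 10) = -12*(-15) = 180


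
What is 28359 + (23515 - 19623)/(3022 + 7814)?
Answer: 10975072/387 ≈ 28359.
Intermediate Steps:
28359 + (23515 - 19623)/(3022 + 7814) = 28359 + 3892/10836 = 28359 + 3892*(1/10836) = 28359 + 139/387 = 10975072/387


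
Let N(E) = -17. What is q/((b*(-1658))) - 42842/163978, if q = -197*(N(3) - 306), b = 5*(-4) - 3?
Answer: 4400173645/3126568526 ≈ 1.4073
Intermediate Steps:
b = -23 (b = -20 - 3 = -23)
q = 63631 (q = -197*(-17 - 306) = -197*(-323) = 63631)
q/((b*(-1658))) - 42842/163978 = 63631/((-23*(-1658))) - 42842/163978 = 63631/38134 - 42842*1/163978 = 63631*(1/38134) - 21421/81989 = 63631/38134 - 21421/81989 = 4400173645/3126568526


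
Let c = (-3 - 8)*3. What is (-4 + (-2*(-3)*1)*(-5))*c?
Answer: 1122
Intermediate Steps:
c = -33 (c = -11*3 = -33)
(-4 + (-2*(-3)*1)*(-5))*c = (-4 + (-2*(-3)*1)*(-5))*(-33) = (-4 + (6*1)*(-5))*(-33) = (-4 + 6*(-5))*(-33) = (-4 - 30)*(-33) = -34*(-33) = 1122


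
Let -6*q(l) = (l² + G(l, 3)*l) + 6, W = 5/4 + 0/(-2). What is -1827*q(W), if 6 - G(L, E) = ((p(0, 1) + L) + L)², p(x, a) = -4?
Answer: 29841/8 ≈ 3730.1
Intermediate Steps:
W = 5/4 (W = 5*(¼) + 0*(-½) = 5/4 + 0 = 5/4 ≈ 1.2500)
G(L, E) = 6 - (-4 + 2*L)² (G(L, E) = 6 - ((-4 + L) + L)² = 6 - (-4 + 2*L)²)
q(l) = -1 - l²/6 - l*(6 - 4*(-2 + l)²)/6 (q(l) = -((l² + (6 - 4*(-2 + l)²)*l) + 6)/6 = -((l² + l*(6 - 4*(-2 + l)²)) + 6)/6 = -(6 + l² + l*(6 - 4*(-2 + l)²))/6 = -1 - l²/6 - l*(6 - 4*(-2 + l)²)/6)
-1827*q(W) = -1827*(-1 - 17*(5/4)²/6 + 2*(5/4)³/3 + (5/3)*(5/4)) = -1827*(-1 - 17/6*25/16 + (⅔)*(125/64) + 25/12) = -1827*(-1 - 425/96 + 125/96 + 25/12) = -1827*(-49/24) = 29841/8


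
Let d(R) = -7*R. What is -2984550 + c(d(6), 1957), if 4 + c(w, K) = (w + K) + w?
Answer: -2982681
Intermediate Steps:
c(w, K) = -4 + K + 2*w (c(w, K) = -4 + ((w + K) + w) = -4 + ((K + w) + w) = -4 + (K + 2*w) = -4 + K + 2*w)
-2984550 + c(d(6), 1957) = -2984550 + (-4 + 1957 + 2*(-7*6)) = -2984550 + (-4 + 1957 + 2*(-42)) = -2984550 + (-4 + 1957 - 84) = -2984550 + 1869 = -2982681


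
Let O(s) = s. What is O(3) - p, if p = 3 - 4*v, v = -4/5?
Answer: -16/5 ≈ -3.2000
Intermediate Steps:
v = -⅘ (v = -4*⅕ = -⅘ ≈ -0.80000)
p = 31/5 (p = 3 - 4*(-⅘) = 3 + 16/5 = 31/5 ≈ 6.2000)
O(3) - p = 3 - 1*31/5 = 3 - 31/5 = -16/5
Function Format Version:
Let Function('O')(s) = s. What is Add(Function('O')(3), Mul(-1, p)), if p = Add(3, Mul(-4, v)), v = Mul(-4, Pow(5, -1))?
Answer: Rational(-16, 5) ≈ -3.2000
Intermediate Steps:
v = Rational(-4, 5) (v = Mul(-4, Rational(1, 5)) = Rational(-4, 5) ≈ -0.80000)
p = Rational(31, 5) (p = Add(3, Mul(-4, Rational(-4, 5))) = Add(3, Rational(16, 5)) = Rational(31, 5) ≈ 6.2000)
Add(Function('O')(3), Mul(-1, p)) = Add(3, Mul(-1, Rational(31, 5))) = Add(3, Rational(-31, 5)) = Rational(-16, 5)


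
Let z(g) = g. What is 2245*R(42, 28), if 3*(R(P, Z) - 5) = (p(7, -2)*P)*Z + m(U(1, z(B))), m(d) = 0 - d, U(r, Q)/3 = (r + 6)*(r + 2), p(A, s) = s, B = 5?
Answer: -1796000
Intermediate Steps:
U(r, Q) = 3*(2 + r)*(6 + r) (U(r, Q) = 3*((r + 6)*(r + 2)) = 3*((6 + r)*(2 + r)) = 3*((2 + r)*(6 + r)) = 3*(2 + r)*(6 + r))
m(d) = -d
R(P, Z) = -16 - 2*P*Z/3 (R(P, Z) = 5 + ((-2*P)*Z - (36 + 3*1**2 + 24*1))/3 = 5 + (-2*P*Z - (36 + 3*1 + 24))/3 = 5 + (-2*P*Z - (36 + 3 + 24))/3 = 5 + (-2*P*Z - 1*63)/3 = 5 + (-2*P*Z - 63)/3 = 5 + (-63 - 2*P*Z)/3 = 5 + (-21 - 2*P*Z/3) = -16 - 2*P*Z/3)
2245*R(42, 28) = 2245*(-16 - 2/3*42*28) = 2245*(-16 - 784) = 2245*(-800) = -1796000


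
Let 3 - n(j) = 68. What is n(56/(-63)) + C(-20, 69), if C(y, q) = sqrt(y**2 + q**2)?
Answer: -65 + sqrt(5161) ≈ 6.8401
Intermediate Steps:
n(j) = -65 (n(j) = 3 - 1*68 = 3 - 68 = -65)
C(y, q) = sqrt(q**2 + y**2)
n(56/(-63)) + C(-20, 69) = -65 + sqrt(69**2 + (-20)**2) = -65 + sqrt(4761 + 400) = -65 + sqrt(5161)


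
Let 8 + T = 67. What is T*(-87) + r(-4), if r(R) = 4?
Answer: -5129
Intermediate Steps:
T = 59 (T = -8 + 67 = 59)
T*(-87) + r(-4) = 59*(-87) + 4 = -5133 + 4 = -5129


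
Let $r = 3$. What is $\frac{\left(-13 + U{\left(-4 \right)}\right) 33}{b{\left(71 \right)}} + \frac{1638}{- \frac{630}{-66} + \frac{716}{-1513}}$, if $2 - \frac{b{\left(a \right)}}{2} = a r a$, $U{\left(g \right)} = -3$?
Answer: $\frac{412256980410}{2283104669} \approx 180.57$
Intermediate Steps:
$b{\left(a \right)} = 4 - 6 a^{2}$ ($b{\left(a \right)} = 4 - 2 a 3 a = 4 - 2 \cdot 3 a a = 4 - 2 \cdot 3 a^{2} = 4 - 6 a^{2}$)
$\frac{\left(-13 + U{\left(-4 \right)}\right) 33}{b{\left(71 \right)}} + \frac{1638}{- \frac{630}{-66} + \frac{716}{-1513}} = \frac{\left(-13 - 3\right) 33}{4 - 6 \cdot 71^{2}} + \frac{1638}{- \frac{630}{-66} + \frac{716}{-1513}} = \frac{\left(-16\right) 33}{4 - 30246} + \frac{1638}{\left(-630\right) \left(- \frac{1}{66}\right) + 716 \left(- \frac{1}{1513}\right)} = - \frac{528}{4 - 30246} + \frac{1638}{\frac{105}{11} - \frac{716}{1513}} = - \frac{528}{-30242} + \frac{1638}{\frac{150989}{16643}} = \left(-528\right) \left(- \frac{1}{30242}\right) + 1638 \cdot \frac{16643}{150989} = \frac{264}{15121} + \frac{27261234}{150989} = \frac{412256980410}{2283104669}$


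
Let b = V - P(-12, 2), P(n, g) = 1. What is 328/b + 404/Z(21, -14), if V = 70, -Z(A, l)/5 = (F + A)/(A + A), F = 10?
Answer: -1119952/10695 ≈ -104.72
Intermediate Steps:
Z(A, l) = -5*(10 + A)/(2*A) (Z(A, l) = -5*(10 + A)/(A + A) = -5*(10 + A)/(2*A))
b = 69 (b = 70 - 1*1 = 70 - 1 = 69)
328/b + 404/Z(21, -14) = 328/69 + 404/(-5/2 - 25/21) = 328/69 + 404/(-155/42) = 328/69 + 404*(-42/155) = 328/69 - 16968/155 = -1119952/10695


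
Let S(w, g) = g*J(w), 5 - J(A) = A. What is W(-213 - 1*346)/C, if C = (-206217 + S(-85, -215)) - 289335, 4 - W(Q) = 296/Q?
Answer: -422/47971703 ≈ -8.7969e-6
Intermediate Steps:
J(A) = 5 - A
S(w, g) = g*(5 - w)
W(Q) = 4 - 296/Q
C = -514902 (C = (-206217 - 215*(5 - 1*(-85))) - 289335 = (-206217 - 215*(5 + 85)) - 289335 = (-206217 - 215*90) - 289335 = (-206217 - 19350) - 289335 = -225567 - 289335 = -514902)
W(-213 - 1*346)/C = (4 - 296/(-213 - 1*346))/(-514902) = (4 - 296/(-213 - 346))*(-1/514902) = (4 - 296/(-559))*(-1/514902) = (4 - 296*(-1/559))*(-1/514902) = (4 + 296/559)*(-1/514902) = (2532/559)*(-1/514902) = -422/47971703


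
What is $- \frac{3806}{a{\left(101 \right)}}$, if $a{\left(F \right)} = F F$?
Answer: $- \frac{3806}{10201} \approx -0.3731$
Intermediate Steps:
$a{\left(F \right)} = F^{2}$
$- \frac{3806}{a{\left(101 \right)}} = - \frac{3806}{101^{2}} = - \frac{3806}{10201}$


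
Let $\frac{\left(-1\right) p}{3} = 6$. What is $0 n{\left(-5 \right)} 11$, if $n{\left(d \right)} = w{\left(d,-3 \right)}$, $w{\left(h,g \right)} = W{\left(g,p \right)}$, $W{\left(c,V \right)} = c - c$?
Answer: $0$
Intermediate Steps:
$p = -18$ ($p = \left(-3\right) 6 = -18$)
$W{\left(c,V \right)} = 0$
$w{\left(h,g \right)} = 0$
$n{\left(d \right)} = 0$
$0 n{\left(-5 \right)} 11 = 0 \cdot 0 \cdot 11 = 0 \cdot 11 = 0$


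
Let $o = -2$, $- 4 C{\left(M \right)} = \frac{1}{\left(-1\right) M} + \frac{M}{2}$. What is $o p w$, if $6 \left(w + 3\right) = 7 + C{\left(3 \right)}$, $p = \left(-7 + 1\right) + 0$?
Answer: $- \frac{271}{12} \approx -22.583$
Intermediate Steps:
$C{\left(M \right)} = - \frac{M}{8} + \frac{1}{4 M}$ ($C{\left(M \right)} = - \frac{\frac{1}{\left(-1\right) M} + \frac{M}{2}}{4} = - \frac{- \frac{1}{M} + M \frac{1}{2}}{4} = - \frac{- \frac{1}{M} + \frac{M}{2}}{4} = - \frac{\frac{M}{2} - \frac{1}{M}}{4} = - \frac{M}{8} + \frac{1}{4 M}$)
$p = -6$ ($p = -6 + 0 = -6$)
$w = - \frac{271}{144}$ ($w = -3 + \frac{7 + \frac{2 - 3^{2}}{8 \cdot 3}}{6} = -3 + \frac{7 + \frac{1}{8} \cdot \frac{1}{3} \left(2 - 9\right)}{6} = -3 + \frac{7 + \frac{1}{8} \cdot \frac{1}{3} \left(-7\right)}{6} = -3 + \frac{7 - \frac{7}{24}}{6} = -3 + \frac{1}{6} \cdot \frac{161}{24} = -3 + \frac{161}{144} = - \frac{271}{144} \approx -1.8819$)
$o p w = \left(-2\right) \left(-6\right) \left(- \frac{271}{144}\right) = 12 \left(- \frac{271}{144}\right) = - \frac{271}{12}$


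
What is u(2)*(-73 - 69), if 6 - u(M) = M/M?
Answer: -710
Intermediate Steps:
u(M) = 5 (u(M) = 6 - M/M = 6 - 1*1 = 6 - 1 = 5)
u(2)*(-73 - 69) = 5*(-73 - 69) = 5*(-142) = -710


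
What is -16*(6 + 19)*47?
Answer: -18800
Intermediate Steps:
-16*(6 + 19)*47 = -16*25*47 = -400*47 = -18800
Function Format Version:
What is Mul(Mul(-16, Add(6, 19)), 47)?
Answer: -18800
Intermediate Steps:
Mul(Mul(-16, Add(6, 19)), 47) = Mul(Mul(-16, 25), 47) = Mul(-400, 47) = -18800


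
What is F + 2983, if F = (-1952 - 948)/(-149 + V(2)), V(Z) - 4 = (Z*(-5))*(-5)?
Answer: 57257/19 ≈ 3013.5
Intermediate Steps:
V(Z) = 4 + 25*Z (V(Z) = 4 + (Z*(-5))*(-5) = 4 - 5*Z*(-5) = 4 + 25*Z)
F = 580/19 (F = (-1952 - 948)/(-149 + (4 + 25*2)) = -2900/(-149 + (4 + 50)) = -2900/(-149 + 54) = -2900/(-95) = -2900*(-1/95) = 580/19 ≈ 30.526)
F + 2983 = 580/19 + 2983 = 57257/19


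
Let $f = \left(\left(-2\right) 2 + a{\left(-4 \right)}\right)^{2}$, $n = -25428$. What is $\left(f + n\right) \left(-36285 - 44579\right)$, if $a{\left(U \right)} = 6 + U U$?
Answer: $2030009856$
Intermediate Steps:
$a{\left(U \right)} = 6 + U^{2}$
$f = 324$ ($f = \left(\left(-2\right) 2 + \left(6 + \left(-4\right)^{2}\right)\right)^{2} = \left(-4 + \left(6 + 16\right)\right)^{2} = \left(-4 + 22\right)^{2} = 18^{2} = 324$)
$\left(f + n\right) \left(-36285 - 44579\right) = \left(324 - 25428\right) \left(-36285 - 44579\right) = \left(-25104\right) \left(-80864\right) = 2030009856$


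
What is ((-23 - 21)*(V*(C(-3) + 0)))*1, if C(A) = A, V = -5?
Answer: -660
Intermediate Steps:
((-23 - 21)*(V*(C(-3) + 0)))*1 = ((-23 - 21)*(-5*(-3 + 0)))*1 = -(-220)*(-3)*1 = -44*15*1 = -660*1 = -660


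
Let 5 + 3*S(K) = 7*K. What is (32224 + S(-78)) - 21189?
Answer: 32554/3 ≈ 10851.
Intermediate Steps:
S(K) = -5/3 + 7*K/3 (S(K) = -5/3 + (7*K)/3 = -5/3 + 7*K/3)
(32224 + S(-78)) - 21189 = (32224 + (-5/3 + (7/3)*(-78))) - 21189 = (32224 + (-5/3 - 182)) - 21189 = (32224 - 551/3) - 21189 = 96121/3 - 21189 = 32554/3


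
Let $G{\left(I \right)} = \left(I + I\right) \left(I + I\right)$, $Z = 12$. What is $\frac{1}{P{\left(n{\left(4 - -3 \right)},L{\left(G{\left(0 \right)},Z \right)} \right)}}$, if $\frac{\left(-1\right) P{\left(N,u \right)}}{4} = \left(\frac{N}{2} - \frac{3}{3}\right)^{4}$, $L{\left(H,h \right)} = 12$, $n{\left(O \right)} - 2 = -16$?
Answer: $- \frac{1}{16384} \approx -6.1035 \cdot 10^{-5}$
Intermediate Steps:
$n{\left(O \right)} = -14$ ($n{\left(O \right)} = 2 - 16 = -14$)
$G{\left(I \right)} = 4 I^{2}$ ($G{\left(I \right)} = 2 I 2 I = 4 I^{2}$)
$P{\left(N,u \right)} = - 4 \left(-1 + \frac{N}{2}\right)^{4}$ ($P{\left(N,u \right)} = - 4 \left(\frac{N}{2} - \frac{3}{3}\right)^{4} = - 4 \left(N \frac{1}{2} - 1\right)^{4} = - 4 \left(\frac{N}{2} - 1\right)^{4} = - 4 \left(-1 + \frac{N}{2}\right)^{4}$)
$\frac{1}{P{\left(n{\left(4 - -3 \right)},L{\left(G{\left(0 \right)},Z \right)} \right)}} = \frac{1}{\left(- \frac{1}{4}\right) \left(-2 - 14\right)^{4}} = \frac{1}{\left(- \frac{1}{4}\right) \left(-16\right)^{4}} = \frac{1}{\left(- \frac{1}{4}\right) 65536} = \frac{1}{-16384} = - \frac{1}{16384}$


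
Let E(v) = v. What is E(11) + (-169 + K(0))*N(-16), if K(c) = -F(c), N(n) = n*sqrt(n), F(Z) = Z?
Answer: 11 + 10816*I ≈ 11.0 + 10816.0*I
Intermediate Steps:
N(n) = n**(3/2)
K(c) = -c
E(11) + (-169 + K(0))*N(-16) = 11 + (-169 - 1*0)*(-16)**(3/2) = 11 + (-169 + 0)*(-64*I) = 11 - (-10816)*I = 11 + 10816*I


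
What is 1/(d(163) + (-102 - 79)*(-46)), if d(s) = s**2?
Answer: 1/34895 ≈ 2.8657e-5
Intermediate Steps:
1/(d(163) + (-102 - 79)*(-46)) = 1/(163**2 + (-102 - 79)*(-46)) = 1/(26569 - 181*(-46)) = 1/(26569 + 8326) = 1/34895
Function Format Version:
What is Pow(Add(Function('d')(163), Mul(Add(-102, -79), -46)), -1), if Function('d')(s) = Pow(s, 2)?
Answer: Rational(1, 34895) ≈ 2.8657e-5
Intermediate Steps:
Pow(Add(Function('d')(163), Mul(Add(-102, -79), -46)), -1) = Pow(Add(Pow(163, 2), Mul(Add(-102, -79), -46)), -1) = Pow(Add(26569, Mul(-181, -46)), -1) = Pow(Add(26569, 8326), -1) = Pow(34895, -1) = Rational(1, 34895)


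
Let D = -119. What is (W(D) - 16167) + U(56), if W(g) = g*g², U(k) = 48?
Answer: -1701278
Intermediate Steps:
W(g) = g³
(W(D) - 16167) + U(56) = ((-119)³ - 16167) + 48 = (-1685159 - 16167) + 48 = -1701326 + 48 = -1701278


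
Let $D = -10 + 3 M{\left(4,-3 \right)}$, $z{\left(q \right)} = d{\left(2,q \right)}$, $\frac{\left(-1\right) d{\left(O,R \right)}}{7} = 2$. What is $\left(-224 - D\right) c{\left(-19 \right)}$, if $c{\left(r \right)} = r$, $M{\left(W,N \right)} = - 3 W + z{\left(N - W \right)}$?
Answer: $2584$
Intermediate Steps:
$d{\left(O,R \right)} = -14$ ($d{\left(O,R \right)} = \left(-7\right) 2 = -14$)
$z{\left(q \right)} = -14$
$M{\left(W,N \right)} = -14 - 3 W$ ($M{\left(W,N \right)} = - 3 W - 14 = -14 - 3 W$)
$D = -88$ ($D = -10 + 3 \left(-14 - 12\right) = -10 + 3 \left(-26\right) = -10 - 78 = -88$)
$\left(-224 - D\right) c{\left(-19 \right)} = \left(-224 - -88\right) \left(-19\right) = \left(-224 + 88\right) \left(-19\right) = \left(-136\right) \left(-19\right) = 2584$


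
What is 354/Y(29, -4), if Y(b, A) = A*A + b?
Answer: 118/15 ≈ 7.8667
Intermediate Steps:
Y(b, A) = b + A² (Y(b, A) = A² + b = b + A²)
354/Y(29, -4) = 354/(29 + (-4)²) = 354/(29 + 16) = 354/45 = 354*(1/45) = 118/15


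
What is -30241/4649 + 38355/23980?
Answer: -109373357/22296604 ≈ -4.9054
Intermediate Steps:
-30241/4649 + 38355/23980 = -30241*1/4649 + 38355*(1/23980) = -30241/4649 + 7671/4796 = -109373357/22296604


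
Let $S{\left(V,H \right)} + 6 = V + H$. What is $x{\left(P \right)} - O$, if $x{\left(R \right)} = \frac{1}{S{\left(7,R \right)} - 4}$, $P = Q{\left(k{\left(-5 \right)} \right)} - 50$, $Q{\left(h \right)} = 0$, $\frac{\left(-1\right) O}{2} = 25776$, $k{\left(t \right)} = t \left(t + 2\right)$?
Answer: $\frac{2732255}{53} \approx 51552.0$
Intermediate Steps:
$k{\left(t \right)} = t \left(2 + t\right)$
$O = -51552$ ($O = \left(-2\right) 25776 = -51552$)
$S{\left(V,H \right)} = -6 + H + V$ ($S{\left(V,H \right)} = -6 + \left(V + H\right) = -6 + \left(H + V\right) = -6 + H + V$)
$P = -50$ ($P = 0 - 50 = -50$)
$x{\left(R \right)} = \frac{1}{-3 + R}$ ($x{\left(R \right)} = \frac{1}{\left(-6 + R + 7\right) - 4} = \frac{1}{\left(1 + R\right) - 4} = \frac{1}{-3 + R}$)
$x{\left(P \right)} - O = \frac{1}{-3 - 50} - -51552 = \frac{1}{-53} + 51552 = - \frac{1}{53} + 51552 = \frac{2732255}{53}$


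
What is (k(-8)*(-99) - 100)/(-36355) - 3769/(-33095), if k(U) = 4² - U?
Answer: 43793043/240633745 ≈ 0.18199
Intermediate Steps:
k(U) = 16 - U
(k(-8)*(-99) - 100)/(-36355) - 3769/(-33095) = ((16 - 1*(-8))*(-99) - 100)/(-36355) - 3769/(-33095) = ((16 + 8)*(-99) - 100)*(-1/36355) - 3769*(-1/33095) = (24*(-99) - 100)*(-1/36355) + 3769/33095 = (-2376 - 100)*(-1/36355) + 3769/33095 = -2476*(-1/36355) + 3769/33095 = 2476/36355 + 3769/33095 = 43793043/240633745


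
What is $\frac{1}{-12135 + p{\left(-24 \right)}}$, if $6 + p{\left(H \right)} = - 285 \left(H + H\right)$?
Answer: $\frac{1}{1539} \approx 0.00064977$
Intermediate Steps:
$p{\left(H \right)} = -6 - 570 H$ ($p{\left(H \right)} = -6 - 285 \left(H + H\right) = -6 - 285 \cdot 2 H = -6 - 570 H$)
$\frac{1}{-12135 + p{\left(-24 \right)}} = \frac{1}{-12135 - -13674} = \frac{1}{-12135 + \left(-6 + 13680\right)} = \frac{1}{-12135 + 13674} = \frac{1}{1539}$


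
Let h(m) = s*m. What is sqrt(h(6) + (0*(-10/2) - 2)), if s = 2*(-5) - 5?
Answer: 2*I*sqrt(23) ≈ 9.5917*I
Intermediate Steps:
s = -15 (s = -10 - 5 = -15)
h(m) = -15*m
sqrt(h(6) + (0*(-10/2) - 2)) = sqrt(-15*6 + (0*(-10/2) - 2)) = sqrt(-90 + (0*(-10*1/2) - 2)) = sqrt(-90 + (0*(-5) - 2)) = sqrt(-90 + (0 - 2)) = sqrt(-90 - 2) = sqrt(-92) = 2*I*sqrt(23)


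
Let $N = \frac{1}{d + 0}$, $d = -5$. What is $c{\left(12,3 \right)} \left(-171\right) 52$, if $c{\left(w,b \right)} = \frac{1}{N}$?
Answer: $44460$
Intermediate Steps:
$N = - \frac{1}{5}$ ($N = \frac{1}{-5 + 0} = \frac{1}{-5} = - \frac{1}{5} \approx -0.2$)
$c{\left(w,b \right)} = -5$ ($c{\left(w,b \right)} = \frac{1}{- \frac{1}{5}} = -5$)
$c{\left(12,3 \right)} \left(-171\right) 52 = \left(-5\right) \left(-171\right) 52 = 855 \cdot 52 = 44460$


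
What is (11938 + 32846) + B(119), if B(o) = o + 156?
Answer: 45059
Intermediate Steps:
B(o) = 156 + o
(11938 + 32846) + B(119) = (11938 + 32846) + (156 + 119) = 44784 + 275 = 45059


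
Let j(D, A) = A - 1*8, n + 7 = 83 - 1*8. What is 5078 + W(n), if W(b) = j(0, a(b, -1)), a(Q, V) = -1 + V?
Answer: 5068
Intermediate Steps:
n = 68 (n = -7 + (83 - 1*8) = -7 + (83 - 8) = -7 + 75 = 68)
j(D, A) = -8 + A (j(D, A) = A - 8 = -8 + A)
W(b) = -10 (W(b) = -8 + (-1 - 1) = -8 - 2 = -10)
5078 + W(n) = 5078 - 10 = 5068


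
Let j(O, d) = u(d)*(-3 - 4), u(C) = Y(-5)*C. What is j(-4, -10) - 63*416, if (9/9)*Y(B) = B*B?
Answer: -24458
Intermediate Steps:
Y(B) = B² (Y(B) = B*B = B²)
u(C) = 25*C (u(C) = (-5)²*C = 25*C)
j(O, d) = -175*d (j(O, d) = (25*d)*(-3 - 4) = (25*d)*(-7) = -175*d)
j(-4, -10) - 63*416 = -175*(-10) - 63*416 = 1750 - 26208 = -24458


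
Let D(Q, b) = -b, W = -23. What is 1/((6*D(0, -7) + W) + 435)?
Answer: 1/454 ≈ 0.0022026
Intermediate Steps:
1/((6*D(0, -7) + W) + 435) = 1/((6*(-1*(-7)) - 23) + 435) = 1/((6*7 - 23) + 435) = 1/((42 - 23) + 435) = 1/(19 + 435) = 1/454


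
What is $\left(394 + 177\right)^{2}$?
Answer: $326041$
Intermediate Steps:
$\left(394 + 177\right)^{2} = 571^{2} = 326041$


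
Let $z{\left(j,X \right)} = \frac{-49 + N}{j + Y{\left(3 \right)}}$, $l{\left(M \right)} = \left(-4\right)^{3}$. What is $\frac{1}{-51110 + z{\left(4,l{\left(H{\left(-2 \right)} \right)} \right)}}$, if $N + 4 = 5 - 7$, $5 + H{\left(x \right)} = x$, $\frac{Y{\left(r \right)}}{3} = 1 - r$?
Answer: $- \frac{2}{102165} \approx -1.9576 \cdot 10^{-5}$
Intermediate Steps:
$Y{\left(r \right)} = 3 - 3 r$ ($Y{\left(r \right)} = 3 \left(1 - r\right) = 3 - 3 r$)
$H{\left(x \right)} = -5 + x$
$l{\left(M \right)} = -64$
$N = -6$ ($N = -4 + \left(5 - 7\right) = -4 - 2 = -6$)
$z{\left(j,X \right)} = - \frac{55}{-6 + j}$ ($z{\left(j,X \right)} = \frac{-49 - 6}{j + \left(3 - 9\right)} = - \frac{55}{j + \left(3 - 9\right)} = - \frac{55}{j - 6} = - \frac{55}{-6 + j}$)
$\frac{1}{-51110 + z{\left(4,l{\left(H{\left(-2 \right)} \right)} \right)}} = \frac{1}{-51110 - \frac{55}{-6 + 4}} = \frac{1}{-51110 - \frac{55}{-2}} = \frac{1}{-51110 - - \frac{55}{2}} = \frac{1}{-51110 + \frac{55}{2}} = \frac{1}{- \frac{102165}{2}} = - \frac{2}{102165}$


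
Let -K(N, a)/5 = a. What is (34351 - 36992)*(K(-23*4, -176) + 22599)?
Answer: -62008039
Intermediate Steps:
K(N, a) = -5*a
(34351 - 36992)*(K(-23*4, -176) + 22599) = (34351 - 36992)*(-5*(-176) + 22599) = -2641*(880 + 22599) = -2641*23479 = -62008039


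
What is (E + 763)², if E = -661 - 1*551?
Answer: 201601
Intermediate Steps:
E = -1212 (E = -661 - 551 = -1212)
(E + 763)² = (-1212 + 763)² = (-449)² = 201601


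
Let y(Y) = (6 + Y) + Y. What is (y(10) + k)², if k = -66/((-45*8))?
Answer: 2468041/3600 ≈ 685.57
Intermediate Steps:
k = 11/60 (k = -66/(-360) = -66*(-1/360) = 11/60 ≈ 0.18333)
y(Y) = 6 + 2*Y
(y(10) + k)² = ((6 + 2*10) + 11/60)² = ((6 + 20) + 11/60)² = (26 + 11/60)² = (1571/60)² = 2468041/3600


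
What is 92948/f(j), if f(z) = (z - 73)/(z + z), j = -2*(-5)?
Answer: -1858960/63 ≈ -29507.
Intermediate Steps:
j = 10
f(z) = (-73 + z)/(2*z) (f(z) = (-73 + z)/((2*z)) = (-73 + z)*(1/(2*z)) = (-73 + z)/(2*z))
92948/f(j) = 92948/(((½)*(-73 + 10)/10)) = 92948/(((½)*(⅒)*(-63))) = 92948/(-63/20) = 92948*(-20/63) = -1858960/63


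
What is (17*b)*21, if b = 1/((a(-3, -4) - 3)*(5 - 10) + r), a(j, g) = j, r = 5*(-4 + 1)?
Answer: 119/5 ≈ 23.800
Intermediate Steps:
r = -15 (r = 5*(-3) = -15)
b = 1/15 (b = 1/((-3 - 3)*(5 - 10) - 15) = 1/(-6*(-5) - 15) = 1/(30 - 15) = 1/15 ≈ 0.066667)
(17*b)*21 = (17*(1/15))*21 = (17/15)*21 = 119/5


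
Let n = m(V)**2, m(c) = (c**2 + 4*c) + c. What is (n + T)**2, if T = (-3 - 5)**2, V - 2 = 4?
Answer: 19536400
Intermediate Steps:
V = 6 (V = 2 + 4 = 6)
m(c) = c**2 + 5*c
n = 4356 (n = (6*(5 + 6))**2 = (6*11)**2 = 66**2 = 4356)
T = 64 (T = (-8)**2 = 64)
(n + T)**2 = (4356 + 64)**2 = 4420**2 = 19536400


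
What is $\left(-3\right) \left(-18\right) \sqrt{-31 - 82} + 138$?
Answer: $138 + 54 i \sqrt{113} \approx 138.0 + 574.03 i$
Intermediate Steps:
$\left(-3\right) \left(-18\right) \sqrt{-31 - 82} + 138 = 54 \sqrt{-113} + 138 = 54 i \sqrt{113} + 138 = 138 + 54 i \sqrt{113}$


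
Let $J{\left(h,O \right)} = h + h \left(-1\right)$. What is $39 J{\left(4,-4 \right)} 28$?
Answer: $0$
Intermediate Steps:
$J{\left(h,O \right)} = 0$ ($J{\left(h,O \right)} = h - h = 0$)
$39 J{\left(4,-4 \right)} 28 = 39 \cdot 0 \cdot 28 = 0 \cdot 28 = 0$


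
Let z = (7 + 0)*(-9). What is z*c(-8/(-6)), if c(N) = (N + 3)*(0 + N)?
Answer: -364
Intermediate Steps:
z = -63 (z = 7*(-9) = -63)
c(N) = N*(3 + N) (c(N) = (3 + N)*N = N*(3 + N))
z*c(-8/(-6)) = -63*(-8/(-6))*(3 - 8/(-6)) = -63*(-8*(-⅙))*(3 - 8*(-⅙)) = -84*(3 + 4/3) = -84*13/3 = -63*52/9 = -364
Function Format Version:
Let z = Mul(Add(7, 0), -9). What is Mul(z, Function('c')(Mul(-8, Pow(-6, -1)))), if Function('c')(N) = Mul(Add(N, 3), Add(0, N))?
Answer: -364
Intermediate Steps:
z = -63 (z = Mul(7, -9) = -63)
Function('c')(N) = Mul(N, Add(3, N)) (Function('c')(N) = Mul(Add(3, N), N) = Mul(N, Add(3, N)))
Mul(z, Function('c')(Mul(-8, Pow(-6, -1)))) = Mul(-63, Mul(Mul(-8, Pow(-6, -1)), Add(3, Mul(-8, Pow(-6, -1))))) = Mul(-63, Mul(Mul(-8, Rational(-1, 6)), Add(3, Mul(-8, Rational(-1, 6))))) = Mul(-63, Mul(Rational(4, 3), Add(3, Rational(4, 3)))) = Mul(-63, Mul(Rational(4, 3), Rational(13, 3))) = Mul(-63, Rational(52, 9)) = -364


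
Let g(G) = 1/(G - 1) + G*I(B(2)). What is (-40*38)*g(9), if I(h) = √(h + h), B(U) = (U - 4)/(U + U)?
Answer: -190 - 13680*I ≈ -190.0 - 13680.0*I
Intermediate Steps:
B(U) = (-4 + U)/(2*U) (B(U) = (-4 + U)/((2*U)) = (-4 + U)*(1/(2*U)) = (-4 + U)/(2*U))
I(h) = √2*√h (I(h) = √(2*h) = √2*√h)
g(G) = 1/(-1 + G) + I*G (g(G) = 1/(G - 1) + G*(√2*√((½)*(-4 + 2)/2)) = 1/(-1 + G) + G*(√2*√((½)*(½)*(-2))) = 1/(-1 + G) + G*(√2*√(-½)) = 1/(-1 + G) + G*(√2*(I*√2/2)) = 1/(-1 + G) + G*I = 1/(-1 + G) + I*G)
(-40*38)*g(9) = (-40*38)*((1 + I*9² - 1*I*9)/(-1 + 9)) = -1520*(1 + I*81 - 9*I)/8 = -190*(1 + 81*I - 9*I) = -190*(1 + 72*I) = -1520*(⅛ + 9*I) = -190 - 13680*I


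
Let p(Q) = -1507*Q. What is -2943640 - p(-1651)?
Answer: -5431697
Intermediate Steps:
-2943640 - p(-1651) = -2943640 - (-1507)*(-1651) = -2943640 - 1*2488057 = -2943640 - 2488057 = -5431697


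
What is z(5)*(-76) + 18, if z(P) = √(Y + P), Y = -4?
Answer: -58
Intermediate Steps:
z(P) = √(-4 + P)
z(5)*(-76) + 18 = √(-4 + 5)*(-76) + 18 = √1*(-76) + 18 = 1*(-76) + 18 = -76 + 18 = -58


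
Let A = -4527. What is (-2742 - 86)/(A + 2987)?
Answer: 101/55 ≈ 1.8364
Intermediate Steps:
(-2742 - 86)/(A + 2987) = (-2742 - 86)/(-4527 + 2987) = -2828/(-1540) = -2828*(-1/1540) = 101/55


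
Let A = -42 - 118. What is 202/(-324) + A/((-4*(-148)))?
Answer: -5357/5994 ≈ -0.89373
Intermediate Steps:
A = -160
202/(-324) + A/((-4*(-148))) = 202/(-324) - 160/((-4*(-148))) = 202*(-1/324) - 160/592 = -101/162 - 160*1/592 = -101/162 - 10/37 = -5357/5994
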